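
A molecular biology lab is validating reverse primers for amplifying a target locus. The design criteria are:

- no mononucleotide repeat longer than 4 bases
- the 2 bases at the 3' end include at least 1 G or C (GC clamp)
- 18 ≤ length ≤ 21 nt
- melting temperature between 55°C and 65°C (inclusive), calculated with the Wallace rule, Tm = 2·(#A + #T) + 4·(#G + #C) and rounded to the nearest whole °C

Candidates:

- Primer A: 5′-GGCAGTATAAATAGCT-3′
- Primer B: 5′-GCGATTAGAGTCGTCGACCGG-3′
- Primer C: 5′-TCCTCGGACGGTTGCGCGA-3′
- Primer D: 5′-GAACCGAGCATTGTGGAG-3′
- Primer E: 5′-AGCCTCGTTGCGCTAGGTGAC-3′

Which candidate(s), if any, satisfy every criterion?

Primer A (16 nt, A=6 T=4 G=4 C=2): longest run = 3 ✓; 3' end CT has 1 G/C ✓; length 16, outside 18–21 ✗; Tm = 2·10 + 4·6 = 44°C, outside 55–65°C ✗ — fails.
Primer B (21 nt, A=4 T=4 G=8 C=5): longest run = 2 ✓; 3' end GG has 2 G/C ✓; length 21 ✓; Tm = 2·8 + 4·13 = 68°C, outside 55–65°C ✗ — fails.
Primer C (19 nt, A=2 T=4 G=7 C=6): longest run = 2 ✓; 3' end GA has 1 G/C ✓; length 19 ✓; Tm = 2·6 + 4·13 = 64°C ✓ — passes.
Primer D (18 nt, A=5 T=3 G=7 C=3): longest run = 2 ✓; 3' end AG has 1 G/C ✓; length 18 ✓; Tm = 2·8 + 4·10 = 56°C ✓ — passes.
Primer E (21 nt, A=3 T=5 G=7 C=6): longest run = 2 ✓; 3' end AC has 1 G/C ✓; length 21 ✓; Tm = 2·8 + 4·13 = 68°C, outside 55–65°C ✗ — fails.

Primer C and Primer D.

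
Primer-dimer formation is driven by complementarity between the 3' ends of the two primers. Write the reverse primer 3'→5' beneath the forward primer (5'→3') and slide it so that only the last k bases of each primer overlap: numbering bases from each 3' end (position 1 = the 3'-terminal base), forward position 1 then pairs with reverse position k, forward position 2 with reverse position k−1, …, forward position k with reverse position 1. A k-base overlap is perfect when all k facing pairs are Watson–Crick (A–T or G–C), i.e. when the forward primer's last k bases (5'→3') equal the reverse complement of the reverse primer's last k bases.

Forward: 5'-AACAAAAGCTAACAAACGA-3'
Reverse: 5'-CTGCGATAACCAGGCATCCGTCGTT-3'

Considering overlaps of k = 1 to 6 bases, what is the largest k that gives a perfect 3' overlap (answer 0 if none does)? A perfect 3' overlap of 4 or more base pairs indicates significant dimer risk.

Longest perfect overlap: 5 complementary base pairs; significant dimer risk (threshold 4).

Last 6 bases (5'→3') — forward …AAACGA, reverse …GTCGTT.
Reverse complement of the reverse primer's last 6 bases: AACGAC; its first k bases are the reverse complement of the reverse primer's last k bases, so a perfect k-base overlap needs the forward primer's last k bases to equal them.
Comparing (forward last k vs required): k=1: A vs A ✓; k=2: GA vs AA ✗; k=3: CGA vs AAC ✗; k=4: ACGA vs AACG ✗; k=5: AACGA vs AACGA ✓; k=6: AAACGA vs AACGAC ✗.
Perfect overlaps at k = 1, 5; the largest is 5.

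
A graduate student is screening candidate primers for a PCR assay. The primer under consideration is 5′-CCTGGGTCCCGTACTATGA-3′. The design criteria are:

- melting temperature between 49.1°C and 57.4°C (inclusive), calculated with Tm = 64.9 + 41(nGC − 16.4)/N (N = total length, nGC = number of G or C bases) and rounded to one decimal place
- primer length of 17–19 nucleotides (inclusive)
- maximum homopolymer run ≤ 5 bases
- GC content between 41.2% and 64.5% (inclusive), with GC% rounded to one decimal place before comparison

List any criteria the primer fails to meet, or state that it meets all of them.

Meets all criteria.

Base counts: A=3, T=5, G=5, C=6 (length 19).
Tm: Tm = 64.9 + 41·(11 − 16.4)/19 = 53.2°C ✓
length: length 19 ✓
homopolymer run: longest run = 3 ✓
GC content: GC 11/19 = 57.9% ✓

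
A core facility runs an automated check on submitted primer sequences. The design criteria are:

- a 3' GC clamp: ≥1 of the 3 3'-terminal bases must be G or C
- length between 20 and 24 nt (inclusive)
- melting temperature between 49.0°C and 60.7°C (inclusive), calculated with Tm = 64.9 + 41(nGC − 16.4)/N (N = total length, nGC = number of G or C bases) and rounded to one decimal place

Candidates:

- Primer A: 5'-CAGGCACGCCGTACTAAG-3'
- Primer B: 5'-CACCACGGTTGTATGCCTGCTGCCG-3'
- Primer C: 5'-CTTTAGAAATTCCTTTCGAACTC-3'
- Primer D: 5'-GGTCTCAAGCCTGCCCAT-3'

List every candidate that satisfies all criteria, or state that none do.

Primer A (18 nt, A=5 T=2 G=5 C=6): 3' end AAG has 1 G/C ✓; length 18, outside 20–24 ✗; Tm = 64.9 + 41·(11 − 16.4)/18 = 52.6°C ✓ — fails.
Primer B (25 nt, A=3 T=6 G=7 C=9): 3' end CCG has 3 G/C ✓; length 25, outside 20–24 ✗; Tm = 64.9 + 41·(16 − 16.4)/25 = 64.2°C, outside 49.0–60.7°C ✗ — fails.
Primer C (23 nt, A=6 T=9 G=2 C=6): 3' end CTC has 2 G/C ✓; length 23 ✓; Tm = 64.9 + 41·(8 − 16.4)/23 = 49.9°C ✓ — passes.
Primer D (18 nt, A=3 T=4 G=4 C=7): 3' end CAT has 1 G/C ✓; length 18, outside 20–24 ✗; Tm = 64.9 + 41·(11 − 16.4)/18 = 52.6°C ✓ — fails.

Primer C only.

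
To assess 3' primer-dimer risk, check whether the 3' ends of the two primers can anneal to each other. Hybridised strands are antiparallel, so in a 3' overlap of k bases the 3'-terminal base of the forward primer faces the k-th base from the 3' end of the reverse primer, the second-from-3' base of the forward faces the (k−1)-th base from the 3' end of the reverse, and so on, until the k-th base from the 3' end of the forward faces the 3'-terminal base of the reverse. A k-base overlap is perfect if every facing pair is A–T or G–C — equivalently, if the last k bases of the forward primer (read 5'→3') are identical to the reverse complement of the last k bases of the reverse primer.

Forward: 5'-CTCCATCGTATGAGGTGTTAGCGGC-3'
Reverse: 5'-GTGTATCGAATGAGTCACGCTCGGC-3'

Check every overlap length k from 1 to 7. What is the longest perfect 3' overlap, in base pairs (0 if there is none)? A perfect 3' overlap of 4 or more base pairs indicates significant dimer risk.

Longest perfect overlap: 2 complementary base pairs; below the dimer-risk threshold (threshold 4).

Last 7 bases (5'→3') — forward …TAGCGGC, reverse …GCTCGGC.
Reverse complement of the reverse primer's last 7 bases: GCCGAGC; its first k bases are the reverse complement of the reverse primer's last k bases, so a perfect k-base overlap needs the forward primer's last k bases to equal them.
Comparing (forward last k vs required): k=1: C vs G ✗; k=2: GC vs GC ✓; k=3: GGC vs GCC ✗; k=4: CGGC vs GCCG ✗; k=5: GCGGC vs GCCGA ✗; k=6: AGCGGC vs GCCGAG ✗; k=7: TAGCGGC vs GCCGAGC ✗.
Only k = 2 is perfect, so the longest perfect 3' overlap is 2.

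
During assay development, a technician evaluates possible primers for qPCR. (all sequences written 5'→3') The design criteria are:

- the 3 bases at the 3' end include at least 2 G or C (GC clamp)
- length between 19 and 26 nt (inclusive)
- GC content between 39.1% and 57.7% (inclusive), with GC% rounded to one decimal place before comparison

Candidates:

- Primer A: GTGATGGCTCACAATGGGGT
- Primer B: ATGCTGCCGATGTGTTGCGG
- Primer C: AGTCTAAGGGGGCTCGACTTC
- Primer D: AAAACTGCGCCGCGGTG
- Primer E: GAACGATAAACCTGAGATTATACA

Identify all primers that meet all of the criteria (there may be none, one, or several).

Primer A only.

Primer A (20 nt, A=4 T=5 G=8 C=3): 3' end GGT has 2 G/C ✓; length 20 ✓; GC 11/20 = 55.0% ✓ — passes.
Primer B (20 nt, A=2 T=6 G=8 C=4): 3' end CGG has 3 G/C ✓; length 20 ✓; GC 12/20 = 60.0%, outside 39.1–57.7% ✗ — fails.
Primer C (21 nt, A=4 T=5 G=7 C=5): 3' end TTC has 1 G/C, need ≥2 ✗; length 21 ✓; GC 12/21 = 57.1% ✓ — fails.
Primer D (17 nt, A=4 T=2 G=6 C=5): 3' end GTG has 2 G/C ✓; length 17, outside 19–26 ✗; GC 11/17 = 64.7%, outside 39.1–57.7% ✗ — fails.
Primer E (24 nt, A=11 T=5 G=4 C=4): 3' end ACA has 1 G/C, need ≥2 ✗; length 24 ✓; GC 8/24 = 33.3%, outside 39.1–57.7% ✗ — fails.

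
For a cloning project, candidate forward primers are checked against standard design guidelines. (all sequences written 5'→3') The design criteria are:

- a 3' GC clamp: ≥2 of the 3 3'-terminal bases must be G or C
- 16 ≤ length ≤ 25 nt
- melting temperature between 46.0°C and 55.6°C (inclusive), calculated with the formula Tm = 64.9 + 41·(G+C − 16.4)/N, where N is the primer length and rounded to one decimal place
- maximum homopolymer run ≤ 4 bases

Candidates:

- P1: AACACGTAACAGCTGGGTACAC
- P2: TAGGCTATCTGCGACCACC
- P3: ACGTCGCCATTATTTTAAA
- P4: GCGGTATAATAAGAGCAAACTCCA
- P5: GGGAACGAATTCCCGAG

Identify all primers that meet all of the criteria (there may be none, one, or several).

P1 (22 nt, A=8 T=3 G=5 C=6): 3' end CAC has 2 G/C ✓; length 22 ✓; Tm = 64.9 + 41·(11 − 16.4)/22 = 54.8°C ✓; longest run = 3 ✓ — passes.
P2 (19 nt, A=4 T=4 G=4 C=7): 3' end ACC has 2 G/C ✓; length 19 ✓; Tm = 64.9 + 41·(11 − 16.4)/19 = 53.2°C ✓; longest run = 2 ✓ — passes.
P3 (19 nt, A=6 T=7 G=2 C=4): 3' end AAA has 0 G/C, need ≥2 ✗; length 19 ✓; Tm = 64.9 + 41·(6 − 16.4)/19 = 42.5°C, outside 46.0–55.6°C ✗; longest run = 4 ✓ — fails.
P4 (24 nt, A=10 T=4 G=5 C=5): 3' end CCA has 2 G/C ✓; length 24 ✓; Tm = 64.9 + 41·(10 − 16.4)/24 = 54.0°C ✓; longest run = 3 ✓ — passes.
P5 (17 nt, A=5 T=2 G=6 C=4): 3' end GAG has 2 G/C ✓; length 17 ✓; Tm = 64.9 + 41·(10 − 16.4)/17 = 49.5°C ✓; longest run = 3 ✓ — passes.

P1, P2, P4 and P5.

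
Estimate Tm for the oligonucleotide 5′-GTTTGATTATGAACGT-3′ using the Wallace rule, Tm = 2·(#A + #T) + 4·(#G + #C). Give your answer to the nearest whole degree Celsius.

42°C

Base counts: A=4, T=7, G=4, C=1 (length 16).
Tm = 2·(4+7) + 4·(4+1) = 2·11 + 4·5 = 22 + 20 = 42°C.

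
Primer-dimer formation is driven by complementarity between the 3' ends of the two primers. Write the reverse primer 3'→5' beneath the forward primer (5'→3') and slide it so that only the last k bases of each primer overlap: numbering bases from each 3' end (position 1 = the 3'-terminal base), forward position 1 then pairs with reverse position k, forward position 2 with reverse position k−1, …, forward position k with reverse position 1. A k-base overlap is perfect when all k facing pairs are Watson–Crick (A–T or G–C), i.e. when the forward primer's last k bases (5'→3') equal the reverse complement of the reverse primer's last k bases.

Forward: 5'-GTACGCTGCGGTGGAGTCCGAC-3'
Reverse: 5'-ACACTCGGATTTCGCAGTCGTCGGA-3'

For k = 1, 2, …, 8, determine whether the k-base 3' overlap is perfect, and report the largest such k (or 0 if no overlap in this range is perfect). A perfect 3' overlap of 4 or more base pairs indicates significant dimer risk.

Longest perfect overlap: 6 complementary base pairs; significant dimer risk (threshold 4).

Last 8 bases (5'→3') — forward …AGTCCGAC, reverse …TCGTCGGA.
Reverse complement of the reverse primer's last 8 bases: TCCGACGA; its first k bases are the reverse complement of the reverse primer's last k bases, so a perfect k-base overlap needs the forward primer's last k bases to equal them.
Comparing (forward last k vs required): k=1: C vs T ✗; k=2: AC vs TC ✗; k=3: GAC vs TCC ✗; k=4: CGAC vs TCCG ✗; k=5: CCGAC vs TCCGA ✗; k=6: TCCGAC vs TCCGAC ✓; k=7: GTCCGAC vs TCCGACG ✗; k=8: AGTCCGAC vs TCCGACGA ✗.
Only k = 6 is perfect, so the longest perfect 3' overlap is 6.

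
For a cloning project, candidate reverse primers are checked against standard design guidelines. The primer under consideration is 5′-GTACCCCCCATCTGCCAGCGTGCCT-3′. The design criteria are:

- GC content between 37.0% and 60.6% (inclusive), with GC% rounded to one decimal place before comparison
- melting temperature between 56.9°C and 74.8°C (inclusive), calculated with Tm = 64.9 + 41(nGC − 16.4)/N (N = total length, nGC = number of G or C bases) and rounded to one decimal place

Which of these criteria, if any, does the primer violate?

Base counts: A=3, T=5, G=5, C=12 (length 25).
GC content: GC 17/25 = 68.0%, outside 37.0–60.6% ✗
Tm: Tm = 64.9 + 41·(17 − 16.4)/25 = 65.9°C ✓

Fails: GC content.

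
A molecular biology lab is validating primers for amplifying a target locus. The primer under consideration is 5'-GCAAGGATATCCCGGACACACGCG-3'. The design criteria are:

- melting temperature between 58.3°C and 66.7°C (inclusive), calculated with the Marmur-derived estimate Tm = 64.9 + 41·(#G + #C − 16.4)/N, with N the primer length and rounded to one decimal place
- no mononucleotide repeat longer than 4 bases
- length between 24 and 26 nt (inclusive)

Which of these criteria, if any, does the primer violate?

Base counts: A=7, T=2, G=7, C=8 (length 24).
Tm: Tm = 64.9 + 41·(15 − 16.4)/24 = 62.5°C ✓
homopolymer run: longest run = 3 ✓
length: length 24 ✓

Meets all criteria.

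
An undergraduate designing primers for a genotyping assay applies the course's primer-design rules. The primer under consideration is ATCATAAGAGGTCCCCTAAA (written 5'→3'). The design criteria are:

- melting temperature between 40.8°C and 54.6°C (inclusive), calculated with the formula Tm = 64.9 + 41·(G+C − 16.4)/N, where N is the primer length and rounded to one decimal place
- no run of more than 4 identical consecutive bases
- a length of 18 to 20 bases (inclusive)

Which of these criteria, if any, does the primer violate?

Base counts: A=8, T=4, G=3, C=5 (length 20).
Tm: Tm = 64.9 + 41·(8 − 16.4)/20 = 47.7°C ✓
homopolymer run: longest run = 4 ✓
length: length 20 ✓

Meets all criteria.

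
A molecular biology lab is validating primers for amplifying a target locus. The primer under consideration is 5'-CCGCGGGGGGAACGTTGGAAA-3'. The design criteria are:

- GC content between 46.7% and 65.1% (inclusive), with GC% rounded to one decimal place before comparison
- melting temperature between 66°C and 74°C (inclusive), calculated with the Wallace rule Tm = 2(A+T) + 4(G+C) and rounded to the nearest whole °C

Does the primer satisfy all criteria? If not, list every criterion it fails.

Fails: GC content.

Base counts: A=5, T=2, G=10, C=4 (length 21).
GC content: GC 14/21 = 66.7%, outside 46.7–65.1% ✗
Tm: Tm = 2·7 + 4·14 = 70°C ✓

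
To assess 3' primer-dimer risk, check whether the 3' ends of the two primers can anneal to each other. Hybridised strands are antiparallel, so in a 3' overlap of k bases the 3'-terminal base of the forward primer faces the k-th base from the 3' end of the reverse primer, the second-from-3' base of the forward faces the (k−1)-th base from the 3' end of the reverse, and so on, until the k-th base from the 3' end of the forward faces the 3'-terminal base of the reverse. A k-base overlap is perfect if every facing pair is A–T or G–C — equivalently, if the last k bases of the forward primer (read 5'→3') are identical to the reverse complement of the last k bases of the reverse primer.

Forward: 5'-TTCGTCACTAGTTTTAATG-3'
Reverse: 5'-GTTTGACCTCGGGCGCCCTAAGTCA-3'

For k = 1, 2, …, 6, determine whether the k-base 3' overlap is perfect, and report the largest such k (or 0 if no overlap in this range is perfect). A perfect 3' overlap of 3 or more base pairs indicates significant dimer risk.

Longest perfect overlap: 2 complementary base pairs; below the dimer-risk threshold (threshold 3).

Last 6 bases (5'→3') — forward …TTAATG, reverse …AAGTCA.
Reverse complement of the reverse primer's last 6 bases: TGACTT; its first k bases are the reverse complement of the reverse primer's last k bases, so a perfect k-base overlap needs the forward primer's last k bases to equal them.
Comparing (forward last k vs required): k=1: G vs T ✗; k=2: TG vs TG ✓; k=3: ATG vs TGA ✗; k=4: AATG vs TGAC ✗; k=5: TAATG vs TGACT ✗; k=6: TTAATG vs TGACTT ✗.
Only k = 2 is perfect, so the longest perfect 3' overlap is 2.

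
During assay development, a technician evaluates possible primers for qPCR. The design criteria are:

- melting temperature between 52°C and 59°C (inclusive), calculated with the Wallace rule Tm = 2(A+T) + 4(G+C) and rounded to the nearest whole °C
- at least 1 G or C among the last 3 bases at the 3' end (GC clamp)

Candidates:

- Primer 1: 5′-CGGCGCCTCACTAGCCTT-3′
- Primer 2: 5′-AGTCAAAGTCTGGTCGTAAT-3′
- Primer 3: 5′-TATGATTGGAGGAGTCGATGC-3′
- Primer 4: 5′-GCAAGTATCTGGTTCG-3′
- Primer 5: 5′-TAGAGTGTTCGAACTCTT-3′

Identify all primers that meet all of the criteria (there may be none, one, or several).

Primer 1 (18 nt, A=2 T=4 G=4 C=8): Tm = 2·6 + 4·12 = 60°C, outside 52–59°C ✗; 3' end CTT has 1 G/C ✓ — fails.
Primer 2 (20 nt, A=6 T=6 G=5 C=3): Tm = 2·12 + 4·8 = 56°C ✓; 3' end AAT has 0 G/C, need ≥1 ✗ — fails.
Primer 3 (21 nt, A=5 T=6 G=8 C=2): Tm = 2·11 + 4·10 = 62°C, outside 52–59°C ✗; 3' end TGC has 2 G/C ✓ — fails.
Primer 4 (16 nt, A=3 T=5 G=5 C=3): Tm = 2·8 + 4·8 = 48°C, outside 52–59°C ✗; 3' end TCG has 2 G/C ✓ — fails.
Primer 5 (18 nt, A=4 T=7 G=4 C=3): Tm = 2·11 + 4·7 = 50°C, outside 52–59°C ✗; 3' end CTT has 1 G/C ✓ — fails.

None of the candidates satisfy all criteria.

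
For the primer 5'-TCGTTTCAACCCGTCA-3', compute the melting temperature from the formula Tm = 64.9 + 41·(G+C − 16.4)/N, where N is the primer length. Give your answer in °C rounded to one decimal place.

43.4°C

Base counts: A=3, T=5, G=2, C=6; G+C = 8, N = 16.
Tm = 64.9 + 41·(8 − 16.4)/16 = 64.9 + -344.40/16 = 43.4°C.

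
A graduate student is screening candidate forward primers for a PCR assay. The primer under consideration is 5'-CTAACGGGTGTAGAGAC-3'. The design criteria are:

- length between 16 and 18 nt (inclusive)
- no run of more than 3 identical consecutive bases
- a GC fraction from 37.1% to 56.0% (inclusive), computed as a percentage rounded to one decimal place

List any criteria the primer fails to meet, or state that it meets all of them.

Base counts: A=5, T=3, G=6, C=3 (length 17).
length: length 17 ✓
homopolymer run: longest run = 3 ✓
GC content: GC 9/17 = 52.9% ✓

Meets all criteria.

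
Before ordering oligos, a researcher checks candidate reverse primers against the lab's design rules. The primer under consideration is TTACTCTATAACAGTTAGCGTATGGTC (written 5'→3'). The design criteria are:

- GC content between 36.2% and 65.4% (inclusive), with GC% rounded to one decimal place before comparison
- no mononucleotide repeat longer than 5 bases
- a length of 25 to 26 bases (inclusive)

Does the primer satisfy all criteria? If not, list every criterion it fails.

Fails: length.

Base counts: A=7, T=10, G=5, C=5 (length 27).
GC content: GC 10/27 = 37.0% ✓
homopolymer run: longest run = 2 ✓
length: length 27, outside 25–26 ✗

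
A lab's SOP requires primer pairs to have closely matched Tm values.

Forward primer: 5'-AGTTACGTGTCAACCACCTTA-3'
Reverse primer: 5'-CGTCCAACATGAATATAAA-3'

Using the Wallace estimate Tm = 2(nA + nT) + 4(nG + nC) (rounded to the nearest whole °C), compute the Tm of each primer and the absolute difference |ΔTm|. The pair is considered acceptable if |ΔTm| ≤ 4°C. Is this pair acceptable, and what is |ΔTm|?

|ΔTm| = 10°C; the pair is not acceptable.

Forward: A=6 T=6 G=3 C=6 → Tm = 2·12 + 4·9 = 60°C.
Reverse: A=9 T=4 G=2 C=4 → Tm = 2·13 + 4·6 = 50°C.
|ΔTm| = |60 − 50| = 10°C, > 4°C.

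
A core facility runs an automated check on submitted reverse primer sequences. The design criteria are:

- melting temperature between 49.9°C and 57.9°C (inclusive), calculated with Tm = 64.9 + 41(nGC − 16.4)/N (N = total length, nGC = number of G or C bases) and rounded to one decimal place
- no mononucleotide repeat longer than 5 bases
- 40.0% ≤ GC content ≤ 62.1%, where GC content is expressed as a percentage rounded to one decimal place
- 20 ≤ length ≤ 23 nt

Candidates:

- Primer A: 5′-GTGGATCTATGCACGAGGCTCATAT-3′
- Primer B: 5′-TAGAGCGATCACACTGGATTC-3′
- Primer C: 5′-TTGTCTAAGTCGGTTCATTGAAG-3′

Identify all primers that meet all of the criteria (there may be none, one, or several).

Primer B only.

Primer A (25 nt, A=6 T=7 G=7 C=5): Tm = 64.9 + 41·(12 − 16.4)/25 = 57.7°C ✓; longest run = 2 ✓; GC 12/25 = 48.0% ✓; length 25, outside 20–23 ✗ — fails.
Primer B (21 nt, A=6 T=5 G=5 C=5): Tm = 64.9 + 41·(10 − 16.4)/21 = 52.4°C ✓; longest run = 2 ✓; GC 10/21 = 47.6% ✓; length 21 ✓ — passes.
Primer C (23 nt, A=5 T=9 G=6 C=3): Tm = 64.9 + 41·(9 − 16.4)/23 = 51.7°C ✓; longest run = 2 ✓; GC 9/23 = 39.1%, outside 40.0–62.1% ✗; length 23 ✓ — fails.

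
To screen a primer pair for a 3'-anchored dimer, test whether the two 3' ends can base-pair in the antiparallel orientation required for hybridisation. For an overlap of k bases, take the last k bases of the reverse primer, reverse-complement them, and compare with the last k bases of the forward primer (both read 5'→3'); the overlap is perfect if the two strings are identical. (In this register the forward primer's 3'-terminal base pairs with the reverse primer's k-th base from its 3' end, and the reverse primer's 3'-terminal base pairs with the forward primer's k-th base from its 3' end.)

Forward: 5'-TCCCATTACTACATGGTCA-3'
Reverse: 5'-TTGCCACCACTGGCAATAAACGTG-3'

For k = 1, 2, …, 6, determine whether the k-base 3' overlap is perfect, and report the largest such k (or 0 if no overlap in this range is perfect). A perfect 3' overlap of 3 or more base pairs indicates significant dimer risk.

Last 6 bases (5'→3') — forward …TGGTCA, reverse …AACGTG.
Reverse complement of the reverse primer's last 6 bases: CACGTT; its first k bases are the reverse complement of the reverse primer's last k bases, so a perfect k-base overlap needs the forward primer's last k bases to equal them.
Comparing (forward last k vs required): k=1: A vs C ✗; k=2: CA vs CA ✓; k=3: TCA vs CAC ✗; k=4: GTCA vs CACG ✗; k=5: GGTCA vs CACGT ✗; k=6: TGGTCA vs CACGTT ✗.
Only k = 2 is perfect, so the longest perfect 3' overlap is 2.

Longest perfect overlap: 2 complementary base pairs; below the dimer-risk threshold (threshold 3).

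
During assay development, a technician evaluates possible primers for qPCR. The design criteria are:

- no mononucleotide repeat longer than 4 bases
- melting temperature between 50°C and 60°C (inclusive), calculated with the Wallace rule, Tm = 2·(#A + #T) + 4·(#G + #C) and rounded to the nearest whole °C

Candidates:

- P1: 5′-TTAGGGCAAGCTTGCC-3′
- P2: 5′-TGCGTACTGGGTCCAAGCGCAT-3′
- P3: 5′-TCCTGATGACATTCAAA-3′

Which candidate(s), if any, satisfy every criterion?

P1 (16 nt, A=3 T=4 G=5 C=4): longest run = 3 ✓; Tm = 2·7 + 4·9 = 50°C ✓ — passes.
P2 (22 nt, A=4 T=5 G=7 C=6): longest run = 3 ✓; Tm = 2·9 + 4·13 = 70°C, outside 50–60°C ✗ — fails.
P3 (17 nt, A=6 T=5 G=2 C=4): longest run = 3 ✓; Tm = 2·11 + 4·6 = 46°C, outside 50–60°C ✗ — fails.

P1 only.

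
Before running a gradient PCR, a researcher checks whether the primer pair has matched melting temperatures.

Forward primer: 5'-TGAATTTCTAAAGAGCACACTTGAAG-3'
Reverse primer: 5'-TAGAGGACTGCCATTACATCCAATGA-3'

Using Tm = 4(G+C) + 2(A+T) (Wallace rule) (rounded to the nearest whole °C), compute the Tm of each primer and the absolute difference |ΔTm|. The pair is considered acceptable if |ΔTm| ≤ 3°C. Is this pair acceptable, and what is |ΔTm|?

Forward: A=10 T=7 G=5 C=4 → Tm = 2·17 + 4·9 = 70°C.
Reverse: A=9 T=6 G=5 C=6 → Tm = 2·15 + 4·11 = 74°C.
|ΔTm| = |70 − 74| = 4°C, > 3°C.

|ΔTm| = 4°C; the pair is not acceptable.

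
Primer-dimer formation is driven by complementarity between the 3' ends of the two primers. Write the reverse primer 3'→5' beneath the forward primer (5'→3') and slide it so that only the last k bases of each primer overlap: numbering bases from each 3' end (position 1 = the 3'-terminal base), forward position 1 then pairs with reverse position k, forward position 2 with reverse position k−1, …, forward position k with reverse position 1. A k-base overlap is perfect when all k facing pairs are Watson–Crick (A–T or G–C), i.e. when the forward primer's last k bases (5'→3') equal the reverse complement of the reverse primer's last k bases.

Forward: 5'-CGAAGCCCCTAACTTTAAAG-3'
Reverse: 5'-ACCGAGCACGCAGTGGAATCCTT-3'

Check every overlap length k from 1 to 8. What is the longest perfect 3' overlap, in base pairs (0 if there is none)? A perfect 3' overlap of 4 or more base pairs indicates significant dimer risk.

Last 8 bases (5'→3') — forward …CTTTAAAG, reverse …GAATCCTT.
Reverse complement of the reverse primer's last 8 bases: AAGGATTC; its first k bases are the reverse complement of the reverse primer's last k bases, so a perfect k-base overlap needs the forward primer's last k bases to equal them.
Comparing (forward last k vs required): k=1: G vs A ✗; k=2: AG vs AA ✗; k=3: AAG vs AAG ✓; k=4: AAAG vs AAGG ✗; k=5: TAAAG vs AAGGA ✗; k=6: TTAAAG vs AAGGAT ✗; k=7: TTTAAAG vs AAGGATT ✗; k=8: CTTTAAAG vs AAGGATTC ✗.
Only k = 3 is perfect, so the longest perfect 3' overlap is 3.

Longest perfect overlap: 3 complementary base pairs; below the dimer-risk threshold (threshold 4).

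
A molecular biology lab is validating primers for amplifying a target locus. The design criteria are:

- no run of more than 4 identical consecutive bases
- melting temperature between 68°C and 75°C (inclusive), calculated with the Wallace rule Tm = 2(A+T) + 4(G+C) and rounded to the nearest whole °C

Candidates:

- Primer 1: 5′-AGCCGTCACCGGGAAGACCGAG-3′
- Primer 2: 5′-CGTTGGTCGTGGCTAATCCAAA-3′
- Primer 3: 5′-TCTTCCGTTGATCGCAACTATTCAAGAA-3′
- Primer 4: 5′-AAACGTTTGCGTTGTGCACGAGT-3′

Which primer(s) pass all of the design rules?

Primer 1 (22 nt, A=6 T=1 G=8 C=7): longest run = 3 ✓; Tm = 2·7 + 4·15 = 74°C ✓ — passes.
Primer 2 (22 nt, A=5 T=6 G=6 C=5): longest run = 3 ✓; Tm = 2·11 + 4·11 = 66°C, outside 68–75°C ✗ — fails.
Primer 3 (28 nt, A=8 T=9 G=4 C=7): longest run = 2 ✓; Tm = 2·17 + 4·11 = 78°C, outside 68–75°C ✗ — fails.
Primer 4 (23 nt, A=5 T=7 G=7 C=4): longest run = 3 ✓; Tm = 2·12 + 4·11 = 68°C ✓ — passes.

Primer 1 and Primer 4.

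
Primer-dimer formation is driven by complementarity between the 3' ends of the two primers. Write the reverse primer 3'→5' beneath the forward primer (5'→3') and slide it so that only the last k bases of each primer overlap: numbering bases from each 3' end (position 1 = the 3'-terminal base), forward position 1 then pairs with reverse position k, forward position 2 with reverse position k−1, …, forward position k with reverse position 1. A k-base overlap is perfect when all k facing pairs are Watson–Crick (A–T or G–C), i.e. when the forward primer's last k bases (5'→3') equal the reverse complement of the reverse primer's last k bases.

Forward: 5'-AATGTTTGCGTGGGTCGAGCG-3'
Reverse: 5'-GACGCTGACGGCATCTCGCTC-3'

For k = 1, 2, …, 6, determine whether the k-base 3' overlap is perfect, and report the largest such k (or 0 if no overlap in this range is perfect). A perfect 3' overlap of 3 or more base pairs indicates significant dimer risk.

Last 6 bases (5'→3') — forward …CGAGCG, reverse …TCGCTC.
Reverse complement of the reverse primer's last 6 bases: GAGCGA; its first k bases are the reverse complement of the reverse primer's last k bases, so a perfect k-base overlap needs the forward primer's last k bases to equal them.
Comparing (forward last k vs required): k=1: G vs G ✓; k=2: CG vs GA ✗; k=3: GCG vs GAG ✗; k=4: AGCG vs GAGC ✗; k=5: GAGCG vs GAGCG ✓; k=6: CGAGCG vs GAGCGA ✗.
Perfect overlaps at k = 1, 5; the largest is 5.

Longest perfect overlap: 5 complementary base pairs; significant dimer risk (threshold 3).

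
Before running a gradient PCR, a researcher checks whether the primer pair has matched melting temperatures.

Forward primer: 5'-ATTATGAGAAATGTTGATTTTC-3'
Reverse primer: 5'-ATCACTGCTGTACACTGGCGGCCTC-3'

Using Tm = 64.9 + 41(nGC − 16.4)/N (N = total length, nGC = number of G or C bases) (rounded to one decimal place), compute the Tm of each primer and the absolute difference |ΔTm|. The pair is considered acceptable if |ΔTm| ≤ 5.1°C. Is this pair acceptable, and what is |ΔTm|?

Forward: G+C = 5, N = 22 → Tm = 64.9 + 41·(5 − 16.4)/22 = 43.7°C.
Reverse: G+C = 15, N = 25 → Tm = 64.9 + 41·(15 − 16.4)/25 = 62.6°C.
|ΔTm| = |43.7 − 62.6| = 18.9°C, > 5.1°C.

|ΔTm| = 18.9°C; the pair is not acceptable.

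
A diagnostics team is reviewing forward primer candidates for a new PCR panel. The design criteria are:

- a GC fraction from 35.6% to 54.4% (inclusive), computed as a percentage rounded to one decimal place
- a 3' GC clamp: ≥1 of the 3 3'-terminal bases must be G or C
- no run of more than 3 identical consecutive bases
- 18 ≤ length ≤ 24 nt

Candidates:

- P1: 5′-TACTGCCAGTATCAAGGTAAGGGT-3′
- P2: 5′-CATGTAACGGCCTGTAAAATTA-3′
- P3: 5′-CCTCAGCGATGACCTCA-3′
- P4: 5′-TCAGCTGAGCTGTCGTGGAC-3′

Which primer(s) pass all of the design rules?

P1 only.

P1 (24 nt, A=7 T=6 G=7 C=4): GC 11/24 = 45.8% ✓; 3' end GGT has 2 G/C ✓; longest run = 3 ✓; length 24 ✓ — passes.
P2 (22 nt, A=8 T=6 G=4 C=4): GC 8/22 = 36.4% ✓; 3' end TTA has 0 G/C, need ≥1 ✗; longest run = 4, exceeds 3 ✗; length 22 ✓ — fails.
P3 (17 nt, A=4 T=3 G=3 C=7): GC 10/17 = 58.8%, outside 35.6–54.4% ✗; 3' end TCA has 1 G/C ✓; longest run = 2 ✓; length 17, outside 18–24 ✗ — fails.
P4 (20 nt, A=3 T=5 G=7 C=5): GC 12/20 = 60.0%, outside 35.6–54.4% ✗; 3' end GAC has 2 G/C ✓; longest run = 2 ✓; length 20 ✓ — fails.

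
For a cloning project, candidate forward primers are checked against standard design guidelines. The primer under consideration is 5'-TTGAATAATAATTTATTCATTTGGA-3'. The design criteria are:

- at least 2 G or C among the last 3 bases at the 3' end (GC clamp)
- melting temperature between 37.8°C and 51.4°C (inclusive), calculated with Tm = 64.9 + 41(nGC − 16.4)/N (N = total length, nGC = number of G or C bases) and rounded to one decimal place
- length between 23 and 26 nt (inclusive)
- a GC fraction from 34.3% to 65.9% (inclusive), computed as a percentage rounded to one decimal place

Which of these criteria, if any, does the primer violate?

Base counts: A=9, T=12, G=3, C=1 (length 25).
GC clamp: 3' end GGA has 2 G/C ✓
Tm: Tm = 64.9 + 41·(4 − 16.4)/25 = 44.6°C ✓
length: length 25 ✓
GC content: GC 4/25 = 16.0%, outside 34.3–65.9% ✗

Fails: GC content.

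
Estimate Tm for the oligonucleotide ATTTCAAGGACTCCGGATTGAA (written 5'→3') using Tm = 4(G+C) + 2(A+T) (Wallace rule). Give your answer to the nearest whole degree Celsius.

62°C

Base counts: A=7, T=6, G=5, C=4 (length 22).
Tm = 2·(7+6) + 4·(5+4) = 2·13 + 4·9 = 26 + 36 = 62°C.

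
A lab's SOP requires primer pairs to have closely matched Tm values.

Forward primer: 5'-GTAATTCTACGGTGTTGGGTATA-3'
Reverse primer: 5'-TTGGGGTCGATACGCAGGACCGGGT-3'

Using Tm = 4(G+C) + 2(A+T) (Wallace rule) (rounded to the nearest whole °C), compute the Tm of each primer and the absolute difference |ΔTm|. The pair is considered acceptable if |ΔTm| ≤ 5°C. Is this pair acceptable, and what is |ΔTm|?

|ΔTm| = 18°C; the pair is not acceptable.

Forward: A=5 T=9 G=7 C=2 → Tm = 2·14 + 4·9 = 64°C.
Reverse: A=4 T=5 G=11 C=5 → Tm = 2·9 + 4·16 = 82°C.
|ΔTm| = |64 − 82| = 18°C, > 5°C.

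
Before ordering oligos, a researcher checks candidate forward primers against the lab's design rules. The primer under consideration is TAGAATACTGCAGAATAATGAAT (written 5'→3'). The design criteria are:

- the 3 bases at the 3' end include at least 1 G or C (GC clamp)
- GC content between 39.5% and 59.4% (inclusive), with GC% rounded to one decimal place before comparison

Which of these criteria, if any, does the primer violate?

Fails: GC clamp, GC content.

Base counts: A=11, T=6, G=4, C=2 (length 23).
GC clamp: 3' end AAT has 0 G/C, need ≥1 ✗
GC content: GC 6/23 = 26.1%, outside 39.5–59.4% ✗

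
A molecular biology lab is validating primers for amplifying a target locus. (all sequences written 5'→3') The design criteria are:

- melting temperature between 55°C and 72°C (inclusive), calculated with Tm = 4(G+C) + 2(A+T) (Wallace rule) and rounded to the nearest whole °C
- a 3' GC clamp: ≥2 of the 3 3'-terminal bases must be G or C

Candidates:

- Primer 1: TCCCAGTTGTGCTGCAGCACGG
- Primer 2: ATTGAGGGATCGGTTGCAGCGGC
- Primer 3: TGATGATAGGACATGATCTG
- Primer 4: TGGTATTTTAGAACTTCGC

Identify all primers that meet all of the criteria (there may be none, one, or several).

Primer 1 and Primer 3.

Primer 1 (22 nt, A=3 T=5 G=7 C=7): Tm = 2·8 + 4·14 = 72°C ✓; 3' end CGG has 3 G/C ✓ — passes.
Primer 2 (23 nt, A=4 T=5 G=10 C=4): Tm = 2·9 + 4·14 = 74°C, outside 55–72°C ✗; 3' end GGC has 3 G/C ✓ — fails.
Primer 3 (20 nt, A=6 T=6 G=6 C=2): Tm = 2·12 + 4·8 = 56°C ✓; 3' end CTG has 2 G/C ✓ — passes.
Primer 4 (19 nt, A=4 T=8 G=4 C=3): Tm = 2·12 + 4·7 = 52°C, outside 55–72°C ✗; 3' end CGC has 3 G/C ✓ — fails.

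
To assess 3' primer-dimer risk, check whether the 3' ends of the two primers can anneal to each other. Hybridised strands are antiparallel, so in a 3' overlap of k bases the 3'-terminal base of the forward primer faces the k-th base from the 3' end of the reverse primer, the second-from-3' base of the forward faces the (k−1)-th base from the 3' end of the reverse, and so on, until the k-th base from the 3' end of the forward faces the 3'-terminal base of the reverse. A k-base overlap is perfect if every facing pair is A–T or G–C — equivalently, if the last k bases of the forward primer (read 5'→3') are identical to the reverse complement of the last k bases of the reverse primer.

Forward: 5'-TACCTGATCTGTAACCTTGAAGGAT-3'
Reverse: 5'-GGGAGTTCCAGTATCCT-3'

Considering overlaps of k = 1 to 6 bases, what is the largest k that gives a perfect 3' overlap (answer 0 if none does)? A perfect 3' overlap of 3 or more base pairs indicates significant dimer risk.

Longest perfect overlap: 5 complementary base pairs; significant dimer risk (threshold 3).

Last 6 bases (5'→3') — forward …AAGGAT, reverse …TATCCT.
Reverse complement of the reverse primer's last 6 bases: AGGATA; its first k bases are the reverse complement of the reverse primer's last k bases, so a perfect k-base overlap needs the forward primer's last k bases to equal them.
Comparing (forward last k vs required): k=1: T vs A ✗; k=2: AT vs AG ✗; k=3: GAT vs AGG ✗; k=4: GGAT vs AGGA ✗; k=5: AGGAT vs AGGAT ✓; k=6: AAGGAT vs AGGATA ✗.
Only k = 5 is perfect, so the longest perfect 3' overlap is 5.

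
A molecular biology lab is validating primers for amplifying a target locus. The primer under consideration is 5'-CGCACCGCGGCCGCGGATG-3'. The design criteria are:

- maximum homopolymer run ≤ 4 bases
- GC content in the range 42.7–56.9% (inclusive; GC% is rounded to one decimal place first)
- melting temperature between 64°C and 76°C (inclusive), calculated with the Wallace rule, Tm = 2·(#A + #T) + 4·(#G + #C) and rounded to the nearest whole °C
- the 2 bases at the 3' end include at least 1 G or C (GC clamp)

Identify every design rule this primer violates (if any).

Base counts: A=2, T=1, G=8, C=8 (length 19).
homopolymer run: longest run = 2 ✓
GC content: GC 16/19 = 84.2%, outside 42.7–56.9% ✗
Tm: Tm = 2·3 + 4·16 = 70°C ✓
GC clamp: 3' end TG has 1 G/C ✓

Fails: GC content.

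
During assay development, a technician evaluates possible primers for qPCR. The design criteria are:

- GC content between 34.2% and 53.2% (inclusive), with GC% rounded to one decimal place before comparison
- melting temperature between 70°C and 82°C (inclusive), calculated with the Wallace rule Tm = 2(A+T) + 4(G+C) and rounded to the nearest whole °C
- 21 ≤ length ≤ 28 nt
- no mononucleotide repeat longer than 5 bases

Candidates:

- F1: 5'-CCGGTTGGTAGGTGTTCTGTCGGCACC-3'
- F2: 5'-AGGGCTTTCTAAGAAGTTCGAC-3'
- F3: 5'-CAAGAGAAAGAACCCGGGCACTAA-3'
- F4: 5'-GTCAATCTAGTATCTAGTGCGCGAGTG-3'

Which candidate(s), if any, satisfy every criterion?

F1 (27 nt, A=2 T=8 G=10 C=7): GC 17/27 = 63.0%, outside 34.2–53.2% ✗; Tm = 2·10 + 4·17 = 88°C, outside 70–82°C ✗; length 27 ✓; longest run = 2 ✓ — fails.
F2 (22 nt, A=6 T=6 G=6 C=4): GC 10/22 = 45.5% ✓; Tm = 2·12 + 4·10 = 64°C, outside 70–82°C ✗; length 22 ✓; longest run = 3 ✓ — fails.
F3 (24 nt, A=11 T=1 G=6 C=6): GC 12/24 = 50.0% ✓; Tm = 2·12 + 4·12 = 72°C ✓; length 24 ✓; longest run = 3 ✓ — passes.
F4 (27 nt, A=6 T=8 G=8 C=5): GC 13/27 = 48.1% ✓; Tm = 2·14 + 4·13 = 80°C ✓; length 27 ✓; longest run = 2 ✓ — passes.

F3 and F4.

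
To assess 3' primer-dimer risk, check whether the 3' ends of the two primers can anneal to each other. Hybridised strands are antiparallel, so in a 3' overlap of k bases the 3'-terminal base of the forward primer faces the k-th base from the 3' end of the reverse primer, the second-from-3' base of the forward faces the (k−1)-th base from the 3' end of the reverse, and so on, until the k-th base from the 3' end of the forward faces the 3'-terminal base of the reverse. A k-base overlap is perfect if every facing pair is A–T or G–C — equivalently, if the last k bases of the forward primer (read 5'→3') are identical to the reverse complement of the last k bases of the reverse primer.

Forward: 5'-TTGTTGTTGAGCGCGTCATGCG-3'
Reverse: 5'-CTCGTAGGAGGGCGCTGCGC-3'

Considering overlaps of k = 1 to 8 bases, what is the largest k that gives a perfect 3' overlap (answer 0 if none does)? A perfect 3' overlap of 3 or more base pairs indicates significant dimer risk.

Longest perfect overlap: 3 complementary base pairs; significant dimer risk (threshold 3).

Last 8 bases (5'→3') — forward …GTCATGCG, reverse …CGCTGCGC.
Reverse complement of the reverse primer's last 8 bases: GCGCAGCG; its first k bases are the reverse complement of the reverse primer's last k bases, so a perfect k-base overlap needs the forward primer's last k bases to equal them.
Comparing (forward last k vs required): k=1: G vs G ✓; k=2: CG vs GC ✗; k=3: GCG vs GCG ✓; k=4: TGCG vs GCGC ✗; k=5: ATGCG vs GCGCA ✗; k=6: CATGCG vs GCGCAG ✗; k=7: TCATGCG vs GCGCAGC ✗; k=8: GTCATGCG vs GCGCAGCG ✗.
Perfect overlaps at k = 1, 3; the largest is 3.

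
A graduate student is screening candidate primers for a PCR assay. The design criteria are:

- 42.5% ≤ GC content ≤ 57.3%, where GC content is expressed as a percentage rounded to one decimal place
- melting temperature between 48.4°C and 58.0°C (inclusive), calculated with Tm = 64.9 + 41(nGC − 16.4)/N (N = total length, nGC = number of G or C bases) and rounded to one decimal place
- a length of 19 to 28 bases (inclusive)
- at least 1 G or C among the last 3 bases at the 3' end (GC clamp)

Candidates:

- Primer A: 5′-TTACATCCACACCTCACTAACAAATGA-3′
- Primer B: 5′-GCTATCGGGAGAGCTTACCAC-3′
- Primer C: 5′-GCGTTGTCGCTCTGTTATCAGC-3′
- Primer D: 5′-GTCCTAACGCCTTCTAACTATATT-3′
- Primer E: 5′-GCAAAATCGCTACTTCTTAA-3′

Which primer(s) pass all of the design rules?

Primer A (27 nt, A=11 T=6 G=1 C=9): GC 10/27 = 37.0%, outside 42.5–57.3% ✗; Tm = 64.9 + 41·(10 − 16.4)/27 = 55.2°C ✓; length 27 ✓; 3' end TGA has 1 G/C ✓ — fails.
Primer B (21 nt, A=5 T=4 G=6 C=6): GC 12/21 = 57.1% ✓; Tm = 64.9 + 41·(12 − 16.4)/21 = 56.3°C ✓; length 21 ✓; 3' end CAC has 2 G/C ✓ — passes.
Primer C (22 nt, A=2 T=8 G=6 C=6): GC 12/22 = 54.5% ✓; Tm = 64.9 + 41·(12 − 16.4)/22 = 56.7°C ✓; length 22 ✓; 3' end AGC has 2 G/C ✓ — passes.
Primer D (24 nt, A=6 T=9 G=2 C=7): GC 9/24 = 37.5%, outside 42.5–57.3% ✗; Tm = 64.9 + 41·(9 − 16.4)/24 = 52.3°C ✓; length 24 ✓; 3' end ATT has 0 G/C, need ≥1 ✗ — fails.
Primer E (20 nt, A=7 T=6 G=2 C=5): GC 7/20 = 35.0%, outside 42.5–57.3% ✗; Tm = 64.9 + 41·(7 − 16.4)/20 = 45.6°C, outside 48.4–58.0°C ✗; length 20 ✓; 3' end TAA has 0 G/C, need ≥1 ✗ — fails.

Primer B and Primer C.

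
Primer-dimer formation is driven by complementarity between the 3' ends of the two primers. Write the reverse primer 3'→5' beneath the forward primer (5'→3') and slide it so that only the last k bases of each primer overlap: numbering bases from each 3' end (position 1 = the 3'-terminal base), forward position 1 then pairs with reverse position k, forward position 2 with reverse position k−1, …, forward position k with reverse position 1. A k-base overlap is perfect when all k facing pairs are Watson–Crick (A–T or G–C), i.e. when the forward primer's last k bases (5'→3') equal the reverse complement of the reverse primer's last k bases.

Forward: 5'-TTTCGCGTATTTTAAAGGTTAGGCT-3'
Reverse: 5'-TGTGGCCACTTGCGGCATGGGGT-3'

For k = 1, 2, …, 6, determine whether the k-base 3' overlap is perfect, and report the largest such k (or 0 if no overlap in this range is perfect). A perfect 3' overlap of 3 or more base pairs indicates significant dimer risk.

Longest perfect overlap: 0 complementary base pairs; below the dimer-risk threshold (threshold 3).

Last 6 bases (5'→3') — forward …TAGGCT, reverse …TGGGGT.
Reverse complement of the reverse primer's last 6 bases: ACCCCA; its first k bases are the reverse complement of the reverse primer's last k bases, so a perfect k-base overlap needs the forward primer's last k bases to equal them.
Comparing (forward last k vs required): k=1: T vs A ✗; k=2: CT vs AC ✗; k=3: GCT vs ACC ✗; k=4: GGCT vs ACCC ✗; k=5: AGGCT vs ACCCC ✗; k=6: TAGGCT vs ACCCCA ✗.
No overlap length from 1 to 6 is perfect, so the longest perfect 3' overlap is 0.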